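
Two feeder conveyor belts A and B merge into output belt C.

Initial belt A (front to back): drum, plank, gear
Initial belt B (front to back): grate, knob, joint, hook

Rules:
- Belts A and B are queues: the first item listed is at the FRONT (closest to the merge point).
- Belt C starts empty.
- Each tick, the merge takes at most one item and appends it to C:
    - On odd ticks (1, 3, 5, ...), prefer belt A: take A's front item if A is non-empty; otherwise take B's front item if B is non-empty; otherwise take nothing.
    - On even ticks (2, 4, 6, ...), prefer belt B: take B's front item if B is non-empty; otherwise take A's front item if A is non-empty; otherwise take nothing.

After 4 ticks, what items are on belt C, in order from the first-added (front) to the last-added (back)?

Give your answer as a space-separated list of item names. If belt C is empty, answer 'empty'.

Tick 1: prefer A, take drum from A; A=[plank,gear] B=[grate,knob,joint,hook] C=[drum]
Tick 2: prefer B, take grate from B; A=[plank,gear] B=[knob,joint,hook] C=[drum,grate]
Tick 3: prefer A, take plank from A; A=[gear] B=[knob,joint,hook] C=[drum,grate,plank]
Tick 4: prefer B, take knob from B; A=[gear] B=[joint,hook] C=[drum,grate,plank,knob]

Answer: drum grate plank knob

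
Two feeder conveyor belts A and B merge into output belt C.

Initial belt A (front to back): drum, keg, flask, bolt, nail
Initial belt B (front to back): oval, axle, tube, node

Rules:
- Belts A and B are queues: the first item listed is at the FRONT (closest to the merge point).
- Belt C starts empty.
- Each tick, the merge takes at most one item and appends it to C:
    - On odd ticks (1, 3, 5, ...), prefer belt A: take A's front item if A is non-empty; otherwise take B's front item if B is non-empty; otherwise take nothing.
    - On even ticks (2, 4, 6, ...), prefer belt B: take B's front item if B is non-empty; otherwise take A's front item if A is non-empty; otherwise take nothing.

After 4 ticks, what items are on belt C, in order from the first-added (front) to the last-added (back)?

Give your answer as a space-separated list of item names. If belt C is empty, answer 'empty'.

Tick 1: prefer A, take drum from A; A=[keg,flask,bolt,nail] B=[oval,axle,tube,node] C=[drum]
Tick 2: prefer B, take oval from B; A=[keg,flask,bolt,nail] B=[axle,tube,node] C=[drum,oval]
Tick 3: prefer A, take keg from A; A=[flask,bolt,nail] B=[axle,tube,node] C=[drum,oval,keg]
Tick 4: prefer B, take axle from B; A=[flask,bolt,nail] B=[tube,node] C=[drum,oval,keg,axle]

Answer: drum oval keg axle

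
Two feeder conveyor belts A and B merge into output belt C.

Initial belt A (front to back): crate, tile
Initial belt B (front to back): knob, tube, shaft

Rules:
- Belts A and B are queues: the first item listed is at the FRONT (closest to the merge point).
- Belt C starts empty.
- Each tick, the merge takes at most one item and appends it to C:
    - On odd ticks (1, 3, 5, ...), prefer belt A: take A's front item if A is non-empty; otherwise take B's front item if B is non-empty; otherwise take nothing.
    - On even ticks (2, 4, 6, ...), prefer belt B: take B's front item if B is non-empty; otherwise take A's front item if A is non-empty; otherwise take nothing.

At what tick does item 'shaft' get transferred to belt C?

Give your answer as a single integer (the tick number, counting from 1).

Answer: 5

Derivation:
Tick 1: prefer A, take crate from A; A=[tile] B=[knob,tube,shaft] C=[crate]
Tick 2: prefer B, take knob from B; A=[tile] B=[tube,shaft] C=[crate,knob]
Tick 3: prefer A, take tile from A; A=[-] B=[tube,shaft] C=[crate,knob,tile]
Tick 4: prefer B, take tube from B; A=[-] B=[shaft] C=[crate,knob,tile,tube]
Tick 5: prefer A, take shaft from B; A=[-] B=[-] C=[crate,knob,tile,tube,shaft]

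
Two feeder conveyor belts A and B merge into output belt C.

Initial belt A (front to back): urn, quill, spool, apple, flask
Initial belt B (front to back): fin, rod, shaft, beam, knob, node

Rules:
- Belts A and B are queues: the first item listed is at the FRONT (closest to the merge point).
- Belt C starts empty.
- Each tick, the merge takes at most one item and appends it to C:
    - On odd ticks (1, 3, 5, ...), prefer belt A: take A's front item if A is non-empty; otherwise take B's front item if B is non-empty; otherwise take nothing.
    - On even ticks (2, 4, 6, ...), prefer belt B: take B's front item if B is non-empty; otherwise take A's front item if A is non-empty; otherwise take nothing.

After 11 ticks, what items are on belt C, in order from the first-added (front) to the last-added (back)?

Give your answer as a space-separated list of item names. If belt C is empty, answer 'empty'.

Answer: urn fin quill rod spool shaft apple beam flask knob node

Derivation:
Tick 1: prefer A, take urn from A; A=[quill,spool,apple,flask] B=[fin,rod,shaft,beam,knob,node] C=[urn]
Tick 2: prefer B, take fin from B; A=[quill,spool,apple,flask] B=[rod,shaft,beam,knob,node] C=[urn,fin]
Tick 3: prefer A, take quill from A; A=[spool,apple,flask] B=[rod,shaft,beam,knob,node] C=[urn,fin,quill]
Tick 4: prefer B, take rod from B; A=[spool,apple,flask] B=[shaft,beam,knob,node] C=[urn,fin,quill,rod]
Tick 5: prefer A, take spool from A; A=[apple,flask] B=[shaft,beam,knob,node] C=[urn,fin,quill,rod,spool]
Tick 6: prefer B, take shaft from B; A=[apple,flask] B=[beam,knob,node] C=[urn,fin,quill,rod,spool,shaft]
Tick 7: prefer A, take apple from A; A=[flask] B=[beam,knob,node] C=[urn,fin,quill,rod,spool,shaft,apple]
Tick 8: prefer B, take beam from B; A=[flask] B=[knob,node] C=[urn,fin,quill,rod,spool,shaft,apple,beam]
Tick 9: prefer A, take flask from A; A=[-] B=[knob,node] C=[urn,fin,quill,rod,spool,shaft,apple,beam,flask]
Tick 10: prefer B, take knob from B; A=[-] B=[node] C=[urn,fin,quill,rod,spool,shaft,apple,beam,flask,knob]
Tick 11: prefer A, take node from B; A=[-] B=[-] C=[urn,fin,quill,rod,spool,shaft,apple,beam,flask,knob,node]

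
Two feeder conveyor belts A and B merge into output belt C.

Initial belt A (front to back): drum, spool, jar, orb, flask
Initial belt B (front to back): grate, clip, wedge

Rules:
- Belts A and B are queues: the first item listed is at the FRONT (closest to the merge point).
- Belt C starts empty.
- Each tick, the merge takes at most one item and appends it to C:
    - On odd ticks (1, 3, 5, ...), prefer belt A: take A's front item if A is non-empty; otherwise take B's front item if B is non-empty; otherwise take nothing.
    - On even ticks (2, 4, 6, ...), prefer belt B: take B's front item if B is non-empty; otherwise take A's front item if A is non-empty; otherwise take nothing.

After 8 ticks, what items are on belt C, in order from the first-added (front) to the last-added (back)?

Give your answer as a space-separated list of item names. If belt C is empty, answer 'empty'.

Answer: drum grate spool clip jar wedge orb flask

Derivation:
Tick 1: prefer A, take drum from A; A=[spool,jar,orb,flask] B=[grate,clip,wedge] C=[drum]
Tick 2: prefer B, take grate from B; A=[spool,jar,orb,flask] B=[clip,wedge] C=[drum,grate]
Tick 3: prefer A, take spool from A; A=[jar,orb,flask] B=[clip,wedge] C=[drum,grate,spool]
Tick 4: prefer B, take clip from B; A=[jar,orb,flask] B=[wedge] C=[drum,grate,spool,clip]
Tick 5: prefer A, take jar from A; A=[orb,flask] B=[wedge] C=[drum,grate,spool,clip,jar]
Tick 6: prefer B, take wedge from B; A=[orb,flask] B=[-] C=[drum,grate,spool,clip,jar,wedge]
Tick 7: prefer A, take orb from A; A=[flask] B=[-] C=[drum,grate,spool,clip,jar,wedge,orb]
Tick 8: prefer B, take flask from A; A=[-] B=[-] C=[drum,grate,spool,clip,jar,wedge,orb,flask]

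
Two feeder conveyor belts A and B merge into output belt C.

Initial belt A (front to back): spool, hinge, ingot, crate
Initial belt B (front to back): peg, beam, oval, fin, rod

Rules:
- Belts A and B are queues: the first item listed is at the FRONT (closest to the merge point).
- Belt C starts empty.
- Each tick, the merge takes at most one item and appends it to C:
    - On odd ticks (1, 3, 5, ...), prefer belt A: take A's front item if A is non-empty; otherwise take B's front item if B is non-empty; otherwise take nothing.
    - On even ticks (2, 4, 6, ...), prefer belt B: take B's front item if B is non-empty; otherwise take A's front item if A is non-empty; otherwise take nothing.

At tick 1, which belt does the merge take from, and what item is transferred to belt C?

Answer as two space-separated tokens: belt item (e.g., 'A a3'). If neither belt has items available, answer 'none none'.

Tick 1: prefer A, take spool from A; A=[hinge,ingot,crate] B=[peg,beam,oval,fin,rod] C=[spool]

Answer: A spool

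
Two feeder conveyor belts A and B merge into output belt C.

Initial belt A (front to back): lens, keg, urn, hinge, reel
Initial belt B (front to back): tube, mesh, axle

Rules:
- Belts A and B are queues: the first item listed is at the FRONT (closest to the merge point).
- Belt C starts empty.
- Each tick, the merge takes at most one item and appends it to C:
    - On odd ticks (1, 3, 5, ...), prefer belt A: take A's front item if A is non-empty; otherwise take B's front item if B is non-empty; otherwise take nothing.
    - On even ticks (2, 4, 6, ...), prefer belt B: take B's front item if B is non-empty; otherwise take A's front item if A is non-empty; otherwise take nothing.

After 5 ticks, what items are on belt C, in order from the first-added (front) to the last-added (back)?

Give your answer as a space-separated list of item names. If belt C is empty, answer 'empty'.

Answer: lens tube keg mesh urn

Derivation:
Tick 1: prefer A, take lens from A; A=[keg,urn,hinge,reel] B=[tube,mesh,axle] C=[lens]
Tick 2: prefer B, take tube from B; A=[keg,urn,hinge,reel] B=[mesh,axle] C=[lens,tube]
Tick 3: prefer A, take keg from A; A=[urn,hinge,reel] B=[mesh,axle] C=[lens,tube,keg]
Tick 4: prefer B, take mesh from B; A=[urn,hinge,reel] B=[axle] C=[lens,tube,keg,mesh]
Tick 5: prefer A, take urn from A; A=[hinge,reel] B=[axle] C=[lens,tube,keg,mesh,urn]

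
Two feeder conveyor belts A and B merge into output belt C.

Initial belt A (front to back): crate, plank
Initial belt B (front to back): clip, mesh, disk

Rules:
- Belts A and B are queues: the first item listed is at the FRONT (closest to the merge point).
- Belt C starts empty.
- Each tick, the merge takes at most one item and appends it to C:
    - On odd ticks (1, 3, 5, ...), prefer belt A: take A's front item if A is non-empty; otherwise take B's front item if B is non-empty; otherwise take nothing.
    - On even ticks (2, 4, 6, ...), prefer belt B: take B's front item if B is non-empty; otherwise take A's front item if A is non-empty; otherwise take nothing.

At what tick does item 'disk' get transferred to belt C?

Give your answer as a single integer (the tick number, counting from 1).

Tick 1: prefer A, take crate from A; A=[plank] B=[clip,mesh,disk] C=[crate]
Tick 2: prefer B, take clip from B; A=[plank] B=[mesh,disk] C=[crate,clip]
Tick 3: prefer A, take plank from A; A=[-] B=[mesh,disk] C=[crate,clip,plank]
Tick 4: prefer B, take mesh from B; A=[-] B=[disk] C=[crate,clip,plank,mesh]
Tick 5: prefer A, take disk from B; A=[-] B=[-] C=[crate,clip,plank,mesh,disk]

Answer: 5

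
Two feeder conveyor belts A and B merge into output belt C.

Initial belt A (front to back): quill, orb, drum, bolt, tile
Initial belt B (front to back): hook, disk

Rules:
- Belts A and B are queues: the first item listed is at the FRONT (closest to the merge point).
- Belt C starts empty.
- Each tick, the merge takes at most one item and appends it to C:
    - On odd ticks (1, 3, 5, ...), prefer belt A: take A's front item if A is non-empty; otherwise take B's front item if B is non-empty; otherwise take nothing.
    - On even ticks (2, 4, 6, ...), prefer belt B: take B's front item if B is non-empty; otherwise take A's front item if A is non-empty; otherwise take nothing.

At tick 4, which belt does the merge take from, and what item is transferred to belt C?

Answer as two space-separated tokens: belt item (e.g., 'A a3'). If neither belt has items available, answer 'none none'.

Tick 1: prefer A, take quill from A; A=[orb,drum,bolt,tile] B=[hook,disk] C=[quill]
Tick 2: prefer B, take hook from B; A=[orb,drum,bolt,tile] B=[disk] C=[quill,hook]
Tick 3: prefer A, take orb from A; A=[drum,bolt,tile] B=[disk] C=[quill,hook,orb]
Tick 4: prefer B, take disk from B; A=[drum,bolt,tile] B=[-] C=[quill,hook,orb,disk]

Answer: B disk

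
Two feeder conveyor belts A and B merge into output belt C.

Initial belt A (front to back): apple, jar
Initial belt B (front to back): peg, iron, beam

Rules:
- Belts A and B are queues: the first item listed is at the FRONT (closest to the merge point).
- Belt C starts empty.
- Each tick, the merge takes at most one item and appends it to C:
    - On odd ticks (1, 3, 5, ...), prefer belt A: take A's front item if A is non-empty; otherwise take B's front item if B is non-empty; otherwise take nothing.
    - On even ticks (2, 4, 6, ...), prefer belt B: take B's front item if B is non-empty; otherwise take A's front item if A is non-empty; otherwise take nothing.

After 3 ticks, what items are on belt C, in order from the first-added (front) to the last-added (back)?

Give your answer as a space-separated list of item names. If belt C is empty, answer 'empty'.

Tick 1: prefer A, take apple from A; A=[jar] B=[peg,iron,beam] C=[apple]
Tick 2: prefer B, take peg from B; A=[jar] B=[iron,beam] C=[apple,peg]
Tick 3: prefer A, take jar from A; A=[-] B=[iron,beam] C=[apple,peg,jar]

Answer: apple peg jar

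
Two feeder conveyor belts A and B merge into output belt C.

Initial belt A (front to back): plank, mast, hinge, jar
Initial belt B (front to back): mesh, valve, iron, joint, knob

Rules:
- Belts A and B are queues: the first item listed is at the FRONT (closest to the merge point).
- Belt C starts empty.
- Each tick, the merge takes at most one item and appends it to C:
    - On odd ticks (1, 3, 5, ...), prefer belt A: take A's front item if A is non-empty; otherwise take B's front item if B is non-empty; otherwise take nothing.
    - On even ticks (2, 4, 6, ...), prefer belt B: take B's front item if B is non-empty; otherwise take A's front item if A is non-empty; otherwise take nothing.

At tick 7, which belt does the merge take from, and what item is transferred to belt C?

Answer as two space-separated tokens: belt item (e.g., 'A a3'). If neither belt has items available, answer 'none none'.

Tick 1: prefer A, take plank from A; A=[mast,hinge,jar] B=[mesh,valve,iron,joint,knob] C=[plank]
Tick 2: prefer B, take mesh from B; A=[mast,hinge,jar] B=[valve,iron,joint,knob] C=[plank,mesh]
Tick 3: prefer A, take mast from A; A=[hinge,jar] B=[valve,iron,joint,knob] C=[plank,mesh,mast]
Tick 4: prefer B, take valve from B; A=[hinge,jar] B=[iron,joint,knob] C=[plank,mesh,mast,valve]
Tick 5: prefer A, take hinge from A; A=[jar] B=[iron,joint,knob] C=[plank,mesh,mast,valve,hinge]
Tick 6: prefer B, take iron from B; A=[jar] B=[joint,knob] C=[plank,mesh,mast,valve,hinge,iron]
Tick 7: prefer A, take jar from A; A=[-] B=[joint,knob] C=[plank,mesh,mast,valve,hinge,iron,jar]

Answer: A jar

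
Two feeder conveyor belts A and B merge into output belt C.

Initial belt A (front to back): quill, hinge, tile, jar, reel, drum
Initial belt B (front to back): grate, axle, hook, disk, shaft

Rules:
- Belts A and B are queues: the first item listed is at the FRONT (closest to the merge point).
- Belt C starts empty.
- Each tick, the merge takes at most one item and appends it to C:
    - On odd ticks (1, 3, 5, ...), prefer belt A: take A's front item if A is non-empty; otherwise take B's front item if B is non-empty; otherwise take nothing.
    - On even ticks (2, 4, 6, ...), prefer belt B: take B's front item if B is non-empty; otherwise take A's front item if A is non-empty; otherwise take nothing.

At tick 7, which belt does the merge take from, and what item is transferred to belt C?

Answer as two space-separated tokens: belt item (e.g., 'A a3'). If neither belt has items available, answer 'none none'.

Tick 1: prefer A, take quill from A; A=[hinge,tile,jar,reel,drum] B=[grate,axle,hook,disk,shaft] C=[quill]
Tick 2: prefer B, take grate from B; A=[hinge,tile,jar,reel,drum] B=[axle,hook,disk,shaft] C=[quill,grate]
Tick 3: prefer A, take hinge from A; A=[tile,jar,reel,drum] B=[axle,hook,disk,shaft] C=[quill,grate,hinge]
Tick 4: prefer B, take axle from B; A=[tile,jar,reel,drum] B=[hook,disk,shaft] C=[quill,grate,hinge,axle]
Tick 5: prefer A, take tile from A; A=[jar,reel,drum] B=[hook,disk,shaft] C=[quill,grate,hinge,axle,tile]
Tick 6: prefer B, take hook from B; A=[jar,reel,drum] B=[disk,shaft] C=[quill,grate,hinge,axle,tile,hook]
Tick 7: prefer A, take jar from A; A=[reel,drum] B=[disk,shaft] C=[quill,grate,hinge,axle,tile,hook,jar]

Answer: A jar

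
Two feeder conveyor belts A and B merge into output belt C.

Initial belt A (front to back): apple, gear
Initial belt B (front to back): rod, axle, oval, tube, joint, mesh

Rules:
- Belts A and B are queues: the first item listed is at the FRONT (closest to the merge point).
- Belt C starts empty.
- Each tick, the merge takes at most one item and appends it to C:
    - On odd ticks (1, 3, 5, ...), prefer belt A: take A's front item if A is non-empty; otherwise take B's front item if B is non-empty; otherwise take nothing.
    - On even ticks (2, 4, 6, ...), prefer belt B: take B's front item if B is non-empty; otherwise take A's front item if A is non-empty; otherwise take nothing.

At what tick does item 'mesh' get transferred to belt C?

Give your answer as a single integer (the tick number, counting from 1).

Tick 1: prefer A, take apple from A; A=[gear] B=[rod,axle,oval,tube,joint,mesh] C=[apple]
Tick 2: prefer B, take rod from B; A=[gear] B=[axle,oval,tube,joint,mesh] C=[apple,rod]
Tick 3: prefer A, take gear from A; A=[-] B=[axle,oval,tube,joint,mesh] C=[apple,rod,gear]
Tick 4: prefer B, take axle from B; A=[-] B=[oval,tube,joint,mesh] C=[apple,rod,gear,axle]
Tick 5: prefer A, take oval from B; A=[-] B=[tube,joint,mesh] C=[apple,rod,gear,axle,oval]
Tick 6: prefer B, take tube from B; A=[-] B=[joint,mesh] C=[apple,rod,gear,axle,oval,tube]
Tick 7: prefer A, take joint from B; A=[-] B=[mesh] C=[apple,rod,gear,axle,oval,tube,joint]
Tick 8: prefer B, take mesh from B; A=[-] B=[-] C=[apple,rod,gear,axle,oval,tube,joint,mesh]

Answer: 8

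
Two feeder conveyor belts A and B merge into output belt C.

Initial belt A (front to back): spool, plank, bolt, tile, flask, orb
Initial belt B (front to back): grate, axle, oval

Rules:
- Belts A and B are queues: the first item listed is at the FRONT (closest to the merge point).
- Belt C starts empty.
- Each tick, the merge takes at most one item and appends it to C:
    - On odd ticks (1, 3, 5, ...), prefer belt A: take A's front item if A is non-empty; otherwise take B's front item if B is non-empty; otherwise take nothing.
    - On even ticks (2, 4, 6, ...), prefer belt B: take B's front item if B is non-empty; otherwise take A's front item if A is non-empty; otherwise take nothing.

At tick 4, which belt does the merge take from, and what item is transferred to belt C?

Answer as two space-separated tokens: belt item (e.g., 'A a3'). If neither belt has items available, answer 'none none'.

Tick 1: prefer A, take spool from A; A=[plank,bolt,tile,flask,orb] B=[grate,axle,oval] C=[spool]
Tick 2: prefer B, take grate from B; A=[plank,bolt,tile,flask,orb] B=[axle,oval] C=[spool,grate]
Tick 3: prefer A, take plank from A; A=[bolt,tile,flask,orb] B=[axle,oval] C=[spool,grate,plank]
Tick 4: prefer B, take axle from B; A=[bolt,tile,flask,orb] B=[oval] C=[spool,grate,plank,axle]

Answer: B axle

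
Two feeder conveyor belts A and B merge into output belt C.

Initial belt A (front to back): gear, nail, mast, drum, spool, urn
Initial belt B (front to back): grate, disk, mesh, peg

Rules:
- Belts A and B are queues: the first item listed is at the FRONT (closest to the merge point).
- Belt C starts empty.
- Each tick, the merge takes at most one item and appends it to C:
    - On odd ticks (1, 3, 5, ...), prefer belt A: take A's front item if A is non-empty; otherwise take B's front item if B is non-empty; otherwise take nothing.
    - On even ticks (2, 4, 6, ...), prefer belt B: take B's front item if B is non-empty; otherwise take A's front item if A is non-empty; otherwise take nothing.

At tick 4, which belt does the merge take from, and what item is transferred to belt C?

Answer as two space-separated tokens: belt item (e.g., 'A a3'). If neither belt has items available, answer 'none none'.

Answer: B disk

Derivation:
Tick 1: prefer A, take gear from A; A=[nail,mast,drum,spool,urn] B=[grate,disk,mesh,peg] C=[gear]
Tick 2: prefer B, take grate from B; A=[nail,mast,drum,spool,urn] B=[disk,mesh,peg] C=[gear,grate]
Tick 3: prefer A, take nail from A; A=[mast,drum,spool,urn] B=[disk,mesh,peg] C=[gear,grate,nail]
Tick 4: prefer B, take disk from B; A=[mast,drum,spool,urn] B=[mesh,peg] C=[gear,grate,nail,disk]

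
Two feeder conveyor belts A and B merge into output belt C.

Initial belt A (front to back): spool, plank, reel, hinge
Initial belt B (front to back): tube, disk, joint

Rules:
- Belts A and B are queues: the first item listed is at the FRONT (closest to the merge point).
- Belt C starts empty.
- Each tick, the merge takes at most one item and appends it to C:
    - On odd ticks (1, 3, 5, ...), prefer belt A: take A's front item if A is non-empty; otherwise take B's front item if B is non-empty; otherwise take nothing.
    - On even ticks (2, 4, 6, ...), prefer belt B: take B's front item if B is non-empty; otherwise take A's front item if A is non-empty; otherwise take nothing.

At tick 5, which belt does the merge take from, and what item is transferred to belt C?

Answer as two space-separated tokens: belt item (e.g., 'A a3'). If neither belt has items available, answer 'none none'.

Answer: A reel

Derivation:
Tick 1: prefer A, take spool from A; A=[plank,reel,hinge] B=[tube,disk,joint] C=[spool]
Tick 2: prefer B, take tube from B; A=[plank,reel,hinge] B=[disk,joint] C=[spool,tube]
Tick 3: prefer A, take plank from A; A=[reel,hinge] B=[disk,joint] C=[spool,tube,plank]
Tick 4: prefer B, take disk from B; A=[reel,hinge] B=[joint] C=[spool,tube,plank,disk]
Tick 5: prefer A, take reel from A; A=[hinge] B=[joint] C=[spool,tube,plank,disk,reel]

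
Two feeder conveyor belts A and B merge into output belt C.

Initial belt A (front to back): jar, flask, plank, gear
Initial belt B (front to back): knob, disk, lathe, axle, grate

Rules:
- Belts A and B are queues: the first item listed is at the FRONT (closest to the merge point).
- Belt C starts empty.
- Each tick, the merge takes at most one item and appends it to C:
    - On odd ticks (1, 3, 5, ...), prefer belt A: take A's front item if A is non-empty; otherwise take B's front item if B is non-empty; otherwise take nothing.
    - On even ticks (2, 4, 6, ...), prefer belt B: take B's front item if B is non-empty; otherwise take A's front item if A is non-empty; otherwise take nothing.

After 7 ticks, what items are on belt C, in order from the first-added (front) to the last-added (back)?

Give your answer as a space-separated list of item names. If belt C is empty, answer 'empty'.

Answer: jar knob flask disk plank lathe gear

Derivation:
Tick 1: prefer A, take jar from A; A=[flask,plank,gear] B=[knob,disk,lathe,axle,grate] C=[jar]
Tick 2: prefer B, take knob from B; A=[flask,plank,gear] B=[disk,lathe,axle,grate] C=[jar,knob]
Tick 3: prefer A, take flask from A; A=[plank,gear] B=[disk,lathe,axle,grate] C=[jar,knob,flask]
Tick 4: prefer B, take disk from B; A=[plank,gear] B=[lathe,axle,grate] C=[jar,knob,flask,disk]
Tick 5: prefer A, take plank from A; A=[gear] B=[lathe,axle,grate] C=[jar,knob,flask,disk,plank]
Tick 6: prefer B, take lathe from B; A=[gear] B=[axle,grate] C=[jar,knob,flask,disk,plank,lathe]
Tick 7: prefer A, take gear from A; A=[-] B=[axle,grate] C=[jar,knob,flask,disk,plank,lathe,gear]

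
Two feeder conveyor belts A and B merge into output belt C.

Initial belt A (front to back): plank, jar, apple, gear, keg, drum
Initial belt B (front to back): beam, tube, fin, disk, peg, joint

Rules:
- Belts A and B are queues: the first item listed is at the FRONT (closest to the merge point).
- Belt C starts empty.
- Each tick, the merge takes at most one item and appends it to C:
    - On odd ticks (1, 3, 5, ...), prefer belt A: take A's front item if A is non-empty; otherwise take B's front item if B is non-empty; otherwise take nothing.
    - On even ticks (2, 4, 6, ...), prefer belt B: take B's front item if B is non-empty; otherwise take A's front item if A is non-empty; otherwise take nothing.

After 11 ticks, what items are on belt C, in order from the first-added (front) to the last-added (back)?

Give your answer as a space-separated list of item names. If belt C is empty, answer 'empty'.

Answer: plank beam jar tube apple fin gear disk keg peg drum

Derivation:
Tick 1: prefer A, take plank from A; A=[jar,apple,gear,keg,drum] B=[beam,tube,fin,disk,peg,joint] C=[plank]
Tick 2: prefer B, take beam from B; A=[jar,apple,gear,keg,drum] B=[tube,fin,disk,peg,joint] C=[plank,beam]
Tick 3: prefer A, take jar from A; A=[apple,gear,keg,drum] B=[tube,fin,disk,peg,joint] C=[plank,beam,jar]
Tick 4: prefer B, take tube from B; A=[apple,gear,keg,drum] B=[fin,disk,peg,joint] C=[plank,beam,jar,tube]
Tick 5: prefer A, take apple from A; A=[gear,keg,drum] B=[fin,disk,peg,joint] C=[plank,beam,jar,tube,apple]
Tick 6: prefer B, take fin from B; A=[gear,keg,drum] B=[disk,peg,joint] C=[plank,beam,jar,tube,apple,fin]
Tick 7: prefer A, take gear from A; A=[keg,drum] B=[disk,peg,joint] C=[plank,beam,jar,tube,apple,fin,gear]
Tick 8: prefer B, take disk from B; A=[keg,drum] B=[peg,joint] C=[plank,beam,jar,tube,apple,fin,gear,disk]
Tick 9: prefer A, take keg from A; A=[drum] B=[peg,joint] C=[plank,beam,jar,tube,apple,fin,gear,disk,keg]
Tick 10: prefer B, take peg from B; A=[drum] B=[joint] C=[plank,beam,jar,tube,apple,fin,gear,disk,keg,peg]
Tick 11: prefer A, take drum from A; A=[-] B=[joint] C=[plank,beam,jar,tube,apple,fin,gear,disk,keg,peg,drum]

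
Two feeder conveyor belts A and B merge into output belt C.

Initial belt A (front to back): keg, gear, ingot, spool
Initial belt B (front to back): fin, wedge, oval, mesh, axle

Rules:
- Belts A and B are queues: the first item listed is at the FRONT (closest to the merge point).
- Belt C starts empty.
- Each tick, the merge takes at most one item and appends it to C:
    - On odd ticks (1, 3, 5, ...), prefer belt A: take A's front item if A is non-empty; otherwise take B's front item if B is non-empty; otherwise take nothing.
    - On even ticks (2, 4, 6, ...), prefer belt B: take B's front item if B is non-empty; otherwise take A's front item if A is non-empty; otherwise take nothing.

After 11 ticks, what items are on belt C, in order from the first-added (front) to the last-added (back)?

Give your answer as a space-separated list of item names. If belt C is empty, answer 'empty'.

Tick 1: prefer A, take keg from A; A=[gear,ingot,spool] B=[fin,wedge,oval,mesh,axle] C=[keg]
Tick 2: prefer B, take fin from B; A=[gear,ingot,spool] B=[wedge,oval,mesh,axle] C=[keg,fin]
Tick 3: prefer A, take gear from A; A=[ingot,spool] B=[wedge,oval,mesh,axle] C=[keg,fin,gear]
Tick 4: prefer B, take wedge from B; A=[ingot,spool] B=[oval,mesh,axle] C=[keg,fin,gear,wedge]
Tick 5: prefer A, take ingot from A; A=[spool] B=[oval,mesh,axle] C=[keg,fin,gear,wedge,ingot]
Tick 6: prefer B, take oval from B; A=[spool] B=[mesh,axle] C=[keg,fin,gear,wedge,ingot,oval]
Tick 7: prefer A, take spool from A; A=[-] B=[mesh,axle] C=[keg,fin,gear,wedge,ingot,oval,spool]
Tick 8: prefer B, take mesh from B; A=[-] B=[axle] C=[keg,fin,gear,wedge,ingot,oval,spool,mesh]
Tick 9: prefer A, take axle from B; A=[-] B=[-] C=[keg,fin,gear,wedge,ingot,oval,spool,mesh,axle]
Tick 10: prefer B, both empty, nothing taken; A=[-] B=[-] C=[keg,fin,gear,wedge,ingot,oval,spool,mesh,axle]
Tick 11: prefer A, both empty, nothing taken; A=[-] B=[-] C=[keg,fin,gear,wedge,ingot,oval,spool,mesh,axle]

Answer: keg fin gear wedge ingot oval spool mesh axle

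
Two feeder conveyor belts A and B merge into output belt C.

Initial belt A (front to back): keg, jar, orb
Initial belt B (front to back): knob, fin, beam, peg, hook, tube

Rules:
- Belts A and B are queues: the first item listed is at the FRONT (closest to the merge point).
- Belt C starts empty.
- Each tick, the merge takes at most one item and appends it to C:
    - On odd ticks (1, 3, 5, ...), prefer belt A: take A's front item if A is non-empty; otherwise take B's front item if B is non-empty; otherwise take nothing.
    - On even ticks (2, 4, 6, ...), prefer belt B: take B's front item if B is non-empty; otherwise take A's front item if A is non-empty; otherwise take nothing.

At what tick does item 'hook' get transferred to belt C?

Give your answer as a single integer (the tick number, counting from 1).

Answer: 8

Derivation:
Tick 1: prefer A, take keg from A; A=[jar,orb] B=[knob,fin,beam,peg,hook,tube] C=[keg]
Tick 2: prefer B, take knob from B; A=[jar,orb] B=[fin,beam,peg,hook,tube] C=[keg,knob]
Tick 3: prefer A, take jar from A; A=[orb] B=[fin,beam,peg,hook,tube] C=[keg,knob,jar]
Tick 4: prefer B, take fin from B; A=[orb] B=[beam,peg,hook,tube] C=[keg,knob,jar,fin]
Tick 5: prefer A, take orb from A; A=[-] B=[beam,peg,hook,tube] C=[keg,knob,jar,fin,orb]
Tick 6: prefer B, take beam from B; A=[-] B=[peg,hook,tube] C=[keg,knob,jar,fin,orb,beam]
Tick 7: prefer A, take peg from B; A=[-] B=[hook,tube] C=[keg,knob,jar,fin,orb,beam,peg]
Tick 8: prefer B, take hook from B; A=[-] B=[tube] C=[keg,knob,jar,fin,orb,beam,peg,hook]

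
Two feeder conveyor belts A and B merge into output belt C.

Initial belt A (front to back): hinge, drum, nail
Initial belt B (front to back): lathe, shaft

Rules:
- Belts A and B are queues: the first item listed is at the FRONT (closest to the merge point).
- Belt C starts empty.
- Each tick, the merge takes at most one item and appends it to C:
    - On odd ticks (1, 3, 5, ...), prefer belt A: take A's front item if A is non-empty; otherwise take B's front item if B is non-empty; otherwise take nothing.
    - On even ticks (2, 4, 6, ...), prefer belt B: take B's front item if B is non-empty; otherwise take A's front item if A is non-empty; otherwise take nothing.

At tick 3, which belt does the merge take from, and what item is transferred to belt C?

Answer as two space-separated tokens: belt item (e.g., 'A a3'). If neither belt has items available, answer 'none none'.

Tick 1: prefer A, take hinge from A; A=[drum,nail] B=[lathe,shaft] C=[hinge]
Tick 2: prefer B, take lathe from B; A=[drum,nail] B=[shaft] C=[hinge,lathe]
Tick 3: prefer A, take drum from A; A=[nail] B=[shaft] C=[hinge,lathe,drum]

Answer: A drum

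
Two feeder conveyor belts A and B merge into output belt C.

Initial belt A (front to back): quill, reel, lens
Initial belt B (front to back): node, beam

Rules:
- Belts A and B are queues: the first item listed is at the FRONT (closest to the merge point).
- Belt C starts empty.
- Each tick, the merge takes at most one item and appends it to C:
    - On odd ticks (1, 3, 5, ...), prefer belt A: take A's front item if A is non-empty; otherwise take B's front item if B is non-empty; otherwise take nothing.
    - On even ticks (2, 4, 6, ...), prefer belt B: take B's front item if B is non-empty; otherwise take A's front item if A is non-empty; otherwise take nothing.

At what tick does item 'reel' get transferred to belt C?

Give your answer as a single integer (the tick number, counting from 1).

Answer: 3

Derivation:
Tick 1: prefer A, take quill from A; A=[reel,lens] B=[node,beam] C=[quill]
Tick 2: prefer B, take node from B; A=[reel,lens] B=[beam] C=[quill,node]
Tick 3: prefer A, take reel from A; A=[lens] B=[beam] C=[quill,node,reel]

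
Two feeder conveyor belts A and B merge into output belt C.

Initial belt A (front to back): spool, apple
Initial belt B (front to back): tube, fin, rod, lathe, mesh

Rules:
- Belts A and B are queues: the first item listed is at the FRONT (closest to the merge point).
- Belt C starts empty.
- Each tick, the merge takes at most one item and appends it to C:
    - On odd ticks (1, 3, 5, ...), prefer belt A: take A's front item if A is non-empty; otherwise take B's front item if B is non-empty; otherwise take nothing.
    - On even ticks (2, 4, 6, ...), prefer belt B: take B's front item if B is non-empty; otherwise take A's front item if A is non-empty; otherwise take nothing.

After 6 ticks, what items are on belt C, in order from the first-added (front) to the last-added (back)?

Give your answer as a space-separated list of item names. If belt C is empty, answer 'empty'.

Answer: spool tube apple fin rod lathe

Derivation:
Tick 1: prefer A, take spool from A; A=[apple] B=[tube,fin,rod,lathe,mesh] C=[spool]
Tick 2: prefer B, take tube from B; A=[apple] B=[fin,rod,lathe,mesh] C=[spool,tube]
Tick 3: prefer A, take apple from A; A=[-] B=[fin,rod,lathe,mesh] C=[spool,tube,apple]
Tick 4: prefer B, take fin from B; A=[-] B=[rod,lathe,mesh] C=[spool,tube,apple,fin]
Tick 5: prefer A, take rod from B; A=[-] B=[lathe,mesh] C=[spool,tube,apple,fin,rod]
Tick 6: prefer B, take lathe from B; A=[-] B=[mesh] C=[spool,tube,apple,fin,rod,lathe]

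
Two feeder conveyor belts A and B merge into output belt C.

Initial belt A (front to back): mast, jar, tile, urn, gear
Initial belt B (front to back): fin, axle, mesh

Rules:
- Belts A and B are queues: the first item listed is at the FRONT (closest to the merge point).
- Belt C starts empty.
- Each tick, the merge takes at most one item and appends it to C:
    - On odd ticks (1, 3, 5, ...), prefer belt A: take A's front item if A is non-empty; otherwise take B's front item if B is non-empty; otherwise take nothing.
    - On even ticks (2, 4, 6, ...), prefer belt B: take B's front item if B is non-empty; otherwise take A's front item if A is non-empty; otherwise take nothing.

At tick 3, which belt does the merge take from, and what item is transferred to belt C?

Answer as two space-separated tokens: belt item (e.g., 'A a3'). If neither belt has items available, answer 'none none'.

Answer: A jar

Derivation:
Tick 1: prefer A, take mast from A; A=[jar,tile,urn,gear] B=[fin,axle,mesh] C=[mast]
Tick 2: prefer B, take fin from B; A=[jar,tile,urn,gear] B=[axle,mesh] C=[mast,fin]
Tick 3: prefer A, take jar from A; A=[tile,urn,gear] B=[axle,mesh] C=[mast,fin,jar]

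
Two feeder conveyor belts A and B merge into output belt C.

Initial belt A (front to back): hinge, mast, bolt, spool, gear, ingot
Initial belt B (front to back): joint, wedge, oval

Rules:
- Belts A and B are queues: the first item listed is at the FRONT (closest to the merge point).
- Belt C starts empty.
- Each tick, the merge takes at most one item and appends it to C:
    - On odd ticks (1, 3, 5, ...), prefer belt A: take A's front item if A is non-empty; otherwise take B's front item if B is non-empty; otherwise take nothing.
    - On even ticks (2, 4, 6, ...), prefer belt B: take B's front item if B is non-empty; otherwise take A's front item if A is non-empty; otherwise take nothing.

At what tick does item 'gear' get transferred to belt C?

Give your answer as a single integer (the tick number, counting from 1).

Answer: 8

Derivation:
Tick 1: prefer A, take hinge from A; A=[mast,bolt,spool,gear,ingot] B=[joint,wedge,oval] C=[hinge]
Tick 2: prefer B, take joint from B; A=[mast,bolt,spool,gear,ingot] B=[wedge,oval] C=[hinge,joint]
Tick 3: prefer A, take mast from A; A=[bolt,spool,gear,ingot] B=[wedge,oval] C=[hinge,joint,mast]
Tick 4: prefer B, take wedge from B; A=[bolt,spool,gear,ingot] B=[oval] C=[hinge,joint,mast,wedge]
Tick 5: prefer A, take bolt from A; A=[spool,gear,ingot] B=[oval] C=[hinge,joint,mast,wedge,bolt]
Tick 6: prefer B, take oval from B; A=[spool,gear,ingot] B=[-] C=[hinge,joint,mast,wedge,bolt,oval]
Tick 7: prefer A, take spool from A; A=[gear,ingot] B=[-] C=[hinge,joint,mast,wedge,bolt,oval,spool]
Tick 8: prefer B, take gear from A; A=[ingot] B=[-] C=[hinge,joint,mast,wedge,bolt,oval,spool,gear]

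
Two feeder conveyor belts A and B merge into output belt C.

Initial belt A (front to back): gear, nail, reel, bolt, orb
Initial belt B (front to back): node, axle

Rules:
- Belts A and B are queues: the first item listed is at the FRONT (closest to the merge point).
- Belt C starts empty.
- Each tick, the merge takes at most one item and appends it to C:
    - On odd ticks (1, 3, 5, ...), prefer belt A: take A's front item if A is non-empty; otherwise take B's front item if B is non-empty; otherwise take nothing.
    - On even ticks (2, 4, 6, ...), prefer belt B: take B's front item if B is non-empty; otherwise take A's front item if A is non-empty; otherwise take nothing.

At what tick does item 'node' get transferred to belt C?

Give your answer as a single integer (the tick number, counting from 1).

Tick 1: prefer A, take gear from A; A=[nail,reel,bolt,orb] B=[node,axle] C=[gear]
Tick 2: prefer B, take node from B; A=[nail,reel,bolt,orb] B=[axle] C=[gear,node]

Answer: 2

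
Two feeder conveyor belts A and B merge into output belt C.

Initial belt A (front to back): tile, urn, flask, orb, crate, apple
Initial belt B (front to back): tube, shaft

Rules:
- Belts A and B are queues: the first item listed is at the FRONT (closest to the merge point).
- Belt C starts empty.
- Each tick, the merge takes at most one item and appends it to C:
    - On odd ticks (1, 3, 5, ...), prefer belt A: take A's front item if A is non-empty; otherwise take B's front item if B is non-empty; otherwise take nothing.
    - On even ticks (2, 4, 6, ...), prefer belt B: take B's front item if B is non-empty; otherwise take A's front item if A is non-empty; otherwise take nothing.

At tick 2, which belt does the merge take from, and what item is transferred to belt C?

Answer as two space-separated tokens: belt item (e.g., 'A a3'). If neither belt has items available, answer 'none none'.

Answer: B tube

Derivation:
Tick 1: prefer A, take tile from A; A=[urn,flask,orb,crate,apple] B=[tube,shaft] C=[tile]
Tick 2: prefer B, take tube from B; A=[urn,flask,orb,crate,apple] B=[shaft] C=[tile,tube]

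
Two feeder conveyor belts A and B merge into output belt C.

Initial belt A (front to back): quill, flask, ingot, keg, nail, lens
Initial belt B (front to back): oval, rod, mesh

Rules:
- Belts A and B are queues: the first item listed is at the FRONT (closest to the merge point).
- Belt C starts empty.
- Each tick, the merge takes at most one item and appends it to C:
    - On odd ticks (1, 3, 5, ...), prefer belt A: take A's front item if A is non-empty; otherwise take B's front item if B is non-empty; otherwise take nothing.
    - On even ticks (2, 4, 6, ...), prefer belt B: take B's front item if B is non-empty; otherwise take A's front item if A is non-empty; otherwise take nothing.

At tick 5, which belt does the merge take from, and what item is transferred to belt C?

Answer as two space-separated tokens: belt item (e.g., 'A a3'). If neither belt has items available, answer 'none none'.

Answer: A ingot

Derivation:
Tick 1: prefer A, take quill from A; A=[flask,ingot,keg,nail,lens] B=[oval,rod,mesh] C=[quill]
Tick 2: prefer B, take oval from B; A=[flask,ingot,keg,nail,lens] B=[rod,mesh] C=[quill,oval]
Tick 3: prefer A, take flask from A; A=[ingot,keg,nail,lens] B=[rod,mesh] C=[quill,oval,flask]
Tick 4: prefer B, take rod from B; A=[ingot,keg,nail,lens] B=[mesh] C=[quill,oval,flask,rod]
Tick 5: prefer A, take ingot from A; A=[keg,nail,lens] B=[mesh] C=[quill,oval,flask,rod,ingot]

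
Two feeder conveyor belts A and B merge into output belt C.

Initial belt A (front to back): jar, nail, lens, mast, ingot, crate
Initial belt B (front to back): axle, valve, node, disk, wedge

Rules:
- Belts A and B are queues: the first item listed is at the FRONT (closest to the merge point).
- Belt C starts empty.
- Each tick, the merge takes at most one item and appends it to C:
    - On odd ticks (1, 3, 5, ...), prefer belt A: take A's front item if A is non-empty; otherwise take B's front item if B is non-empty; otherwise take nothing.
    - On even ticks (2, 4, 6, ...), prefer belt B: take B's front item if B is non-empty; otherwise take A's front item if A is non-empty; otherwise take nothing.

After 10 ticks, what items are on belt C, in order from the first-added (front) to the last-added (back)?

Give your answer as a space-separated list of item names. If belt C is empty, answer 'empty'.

Answer: jar axle nail valve lens node mast disk ingot wedge

Derivation:
Tick 1: prefer A, take jar from A; A=[nail,lens,mast,ingot,crate] B=[axle,valve,node,disk,wedge] C=[jar]
Tick 2: prefer B, take axle from B; A=[nail,lens,mast,ingot,crate] B=[valve,node,disk,wedge] C=[jar,axle]
Tick 3: prefer A, take nail from A; A=[lens,mast,ingot,crate] B=[valve,node,disk,wedge] C=[jar,axle,nail]
Tick 4: prefer B, take valve from B; A=[lens,mast,ingot,crate] B=[node,disk,wedge] C=[jar,axle,nail,valve]
Tick 5: prefer A, take lens from A; A=[mast,ingot,crate] B=[node,disk,wedge] C=[jar,axle,nail,valve,lens]
Tick 6: prefer B, take node from B; A=[mast,ingot,crate] B=[disk,wedge] C=[jar,axle,nail,valve,lens,node]
Tick 7: prefer A, take mast from A; A=[ingot,crate] B=[disk,wedge] C=[jar,axle,nail,valve,lens,node,mast]
Tick 8: prefer B, take disk from B; A=[ingot,crate] B=[wedge] C=[jar,axle,nail,valve,lens,node,mast,disk]
Tick 9: prefer A, take ingot from A; A=[crate] B=[wedge] C=[jar,axle,nail,valve,lens,node,mast,disk,ingot]
Tick 10: prefer B, take wedge from B; A=[crate] B=[-] C=[jar,axle,nail,valve,lens,node,mast,disk,ingot,wedge]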